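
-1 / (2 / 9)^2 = -20.25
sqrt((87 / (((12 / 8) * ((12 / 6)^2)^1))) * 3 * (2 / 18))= sqrt(174) / 6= 2.20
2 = 2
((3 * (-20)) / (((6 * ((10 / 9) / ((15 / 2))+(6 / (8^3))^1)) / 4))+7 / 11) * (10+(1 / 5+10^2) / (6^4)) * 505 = -1333829715103 / 1050192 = -1270081.77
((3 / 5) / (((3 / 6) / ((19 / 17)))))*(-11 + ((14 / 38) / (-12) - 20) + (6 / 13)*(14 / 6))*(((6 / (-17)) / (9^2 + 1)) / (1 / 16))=2130792 / 770185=2.77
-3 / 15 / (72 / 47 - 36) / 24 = 47 / 194400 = 0.00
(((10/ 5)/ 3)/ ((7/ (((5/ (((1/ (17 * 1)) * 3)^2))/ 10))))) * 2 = 578/ 189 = 3.06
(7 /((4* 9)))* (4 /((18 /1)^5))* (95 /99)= 665 /1683605088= 0.00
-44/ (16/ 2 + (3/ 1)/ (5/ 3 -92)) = -5.52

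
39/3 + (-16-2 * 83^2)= -13781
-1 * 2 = -2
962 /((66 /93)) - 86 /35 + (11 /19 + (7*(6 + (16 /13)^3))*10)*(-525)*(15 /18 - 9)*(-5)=-379679126247271 /32142110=-11812514.06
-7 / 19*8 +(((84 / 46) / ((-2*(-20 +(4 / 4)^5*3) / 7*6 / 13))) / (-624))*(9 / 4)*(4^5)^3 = -23429404040 / 7429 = -3153776.29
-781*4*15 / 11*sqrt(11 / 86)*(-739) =1574070*sqrt(946) / 43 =1125903.46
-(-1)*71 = 71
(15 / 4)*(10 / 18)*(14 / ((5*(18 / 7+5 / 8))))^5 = 74049191673856 / 68912248837125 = 1.07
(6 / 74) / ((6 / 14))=7 / 37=0.19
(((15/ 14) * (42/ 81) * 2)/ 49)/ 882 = 5/ 194481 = 0.00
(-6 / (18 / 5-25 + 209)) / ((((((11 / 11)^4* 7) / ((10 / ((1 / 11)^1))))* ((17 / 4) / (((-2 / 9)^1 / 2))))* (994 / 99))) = 36300 / 27738067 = 0.00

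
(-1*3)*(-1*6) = 18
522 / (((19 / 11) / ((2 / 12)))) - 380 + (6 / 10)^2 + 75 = -120779 / 475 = -254.27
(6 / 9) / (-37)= -2 / 111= -0.02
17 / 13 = 1.31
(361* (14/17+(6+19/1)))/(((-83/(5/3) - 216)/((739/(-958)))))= 585579905/21644094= 27.05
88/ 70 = 44/ 35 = 1.26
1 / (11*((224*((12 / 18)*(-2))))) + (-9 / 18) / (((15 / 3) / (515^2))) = -261405763 / 9856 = -26522.50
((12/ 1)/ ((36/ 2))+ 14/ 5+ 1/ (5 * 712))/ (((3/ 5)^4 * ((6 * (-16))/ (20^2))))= -115709375/ 1038096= -111.46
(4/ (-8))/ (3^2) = -1/ 18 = -0.06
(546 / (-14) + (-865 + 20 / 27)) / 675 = -24388 / 18225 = -1.34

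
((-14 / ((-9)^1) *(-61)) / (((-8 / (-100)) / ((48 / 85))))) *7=-239120 / 51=-4688.63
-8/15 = -0.53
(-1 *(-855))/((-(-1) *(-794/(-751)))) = 642105/794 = 808.70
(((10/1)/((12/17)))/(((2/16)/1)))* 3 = 340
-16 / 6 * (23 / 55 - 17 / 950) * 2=-33464 / 15675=-2.13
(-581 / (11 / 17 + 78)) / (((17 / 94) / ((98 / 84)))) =-27307 / 573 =-47.66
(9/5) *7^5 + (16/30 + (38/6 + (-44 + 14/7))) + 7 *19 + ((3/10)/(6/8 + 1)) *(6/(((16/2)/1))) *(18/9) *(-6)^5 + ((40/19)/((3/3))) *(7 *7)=28454.08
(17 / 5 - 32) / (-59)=143 / 295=0.48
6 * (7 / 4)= 21 / 2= 10.50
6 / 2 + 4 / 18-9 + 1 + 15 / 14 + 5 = 163 / 126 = 1.29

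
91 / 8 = 11.38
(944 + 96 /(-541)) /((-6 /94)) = -23998576 /1623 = -14786.55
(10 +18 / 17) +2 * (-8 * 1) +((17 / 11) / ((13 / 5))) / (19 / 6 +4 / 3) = -4.81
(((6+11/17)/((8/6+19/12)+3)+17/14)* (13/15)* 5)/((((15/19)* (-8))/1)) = -9757241/6083280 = -1.60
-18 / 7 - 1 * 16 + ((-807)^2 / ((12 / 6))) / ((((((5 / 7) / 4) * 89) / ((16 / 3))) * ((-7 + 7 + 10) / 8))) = 1361255326 / 15575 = 87400.02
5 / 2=2.50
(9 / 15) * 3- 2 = -1 / 5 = -0.20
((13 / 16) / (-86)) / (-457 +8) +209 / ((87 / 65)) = 8393140171 / 53750688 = 156.15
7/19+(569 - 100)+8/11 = 98250/209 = 470.10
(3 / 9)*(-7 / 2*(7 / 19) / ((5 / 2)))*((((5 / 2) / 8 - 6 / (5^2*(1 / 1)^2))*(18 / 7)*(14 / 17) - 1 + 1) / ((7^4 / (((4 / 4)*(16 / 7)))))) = -348 / 13848625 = -0.00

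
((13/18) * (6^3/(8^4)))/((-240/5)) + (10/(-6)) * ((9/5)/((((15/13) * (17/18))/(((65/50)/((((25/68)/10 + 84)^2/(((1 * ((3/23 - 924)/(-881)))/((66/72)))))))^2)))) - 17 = -29513786859680460936849412710738417/1736024069837522932859616806912000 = -17.00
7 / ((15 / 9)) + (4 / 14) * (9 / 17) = 2589 / 595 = 4.35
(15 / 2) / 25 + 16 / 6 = 2.97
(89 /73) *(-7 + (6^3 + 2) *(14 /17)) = 261037 /1241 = 210.34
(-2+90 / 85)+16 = 256 / 17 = 15.06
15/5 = 3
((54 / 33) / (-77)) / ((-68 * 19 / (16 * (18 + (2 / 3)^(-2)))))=1458 / 273581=0.01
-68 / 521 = -0.13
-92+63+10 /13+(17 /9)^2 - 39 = -67037 /1053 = -63.66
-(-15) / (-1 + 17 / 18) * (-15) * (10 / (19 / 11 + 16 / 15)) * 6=40095000 / 461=86973.97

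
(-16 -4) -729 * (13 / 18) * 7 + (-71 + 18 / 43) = -324743 / 86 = -3776.08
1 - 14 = -13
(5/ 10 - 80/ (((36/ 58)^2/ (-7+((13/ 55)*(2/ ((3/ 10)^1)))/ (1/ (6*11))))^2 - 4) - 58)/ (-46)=99821500323/ 122447964604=0.82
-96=-96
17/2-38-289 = -318.50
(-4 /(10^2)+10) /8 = 249 /200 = 1.24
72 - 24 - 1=47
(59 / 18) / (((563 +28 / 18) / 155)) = 9145 / 10162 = 0.90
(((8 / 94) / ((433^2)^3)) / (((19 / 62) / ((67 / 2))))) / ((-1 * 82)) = -4154 / 241302984675517330597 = -0.00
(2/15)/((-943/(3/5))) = -2/23575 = -0.00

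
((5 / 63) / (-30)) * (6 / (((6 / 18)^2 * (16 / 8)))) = -1 / 14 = -0.07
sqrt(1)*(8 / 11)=8 / 11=0.73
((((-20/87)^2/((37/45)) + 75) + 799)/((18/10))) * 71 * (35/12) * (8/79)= 225292237100/22124187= 10183.07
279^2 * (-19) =-1478979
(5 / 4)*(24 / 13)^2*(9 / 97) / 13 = 6480 / 213109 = 0.03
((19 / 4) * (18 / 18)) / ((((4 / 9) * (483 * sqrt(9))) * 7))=19 / 18032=0.00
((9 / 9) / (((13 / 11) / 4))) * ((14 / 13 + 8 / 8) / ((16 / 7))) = 2079 / 676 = 3.08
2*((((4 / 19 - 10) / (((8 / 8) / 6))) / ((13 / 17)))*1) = -37944 / 247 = -153.62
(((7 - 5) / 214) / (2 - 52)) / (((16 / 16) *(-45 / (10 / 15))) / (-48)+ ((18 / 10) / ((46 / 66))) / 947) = -348496 / 2626972515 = -0.00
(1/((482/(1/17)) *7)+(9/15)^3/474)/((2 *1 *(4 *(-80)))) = -133993/181251280000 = -0.00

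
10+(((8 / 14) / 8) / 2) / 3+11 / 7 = 11.58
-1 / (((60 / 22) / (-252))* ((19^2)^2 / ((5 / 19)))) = 462 / 2476099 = 0.00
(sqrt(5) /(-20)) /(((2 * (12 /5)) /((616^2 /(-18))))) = 5929 * sqrt(5) /27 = 491.02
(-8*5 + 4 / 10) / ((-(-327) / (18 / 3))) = -396 / 545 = -0.73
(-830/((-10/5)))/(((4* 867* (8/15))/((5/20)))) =2075/36992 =0.06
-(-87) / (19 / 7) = 609 / 19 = 32.05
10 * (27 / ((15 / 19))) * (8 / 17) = 2736 / 17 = 160.94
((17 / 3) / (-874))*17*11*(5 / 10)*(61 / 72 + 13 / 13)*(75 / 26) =-556325 / 172224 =-3.23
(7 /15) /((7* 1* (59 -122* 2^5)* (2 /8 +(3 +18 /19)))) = -76 /18398325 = -0.00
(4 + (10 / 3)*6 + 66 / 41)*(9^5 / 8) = 31000725 / 164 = 189028.81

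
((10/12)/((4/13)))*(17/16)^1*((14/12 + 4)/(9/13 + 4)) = 445315/140544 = 3.17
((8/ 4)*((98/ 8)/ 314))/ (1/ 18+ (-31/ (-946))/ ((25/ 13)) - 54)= -5214825/ 3604232672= -0.00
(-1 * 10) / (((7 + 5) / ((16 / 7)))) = -40 / 21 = -1.90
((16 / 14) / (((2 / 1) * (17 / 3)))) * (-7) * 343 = -4116 / 17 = -242.12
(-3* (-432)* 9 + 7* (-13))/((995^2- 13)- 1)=11573/990011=0.01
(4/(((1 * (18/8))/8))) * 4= 512/9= 56.89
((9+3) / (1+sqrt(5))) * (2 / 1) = -6+6 * sqrt(5) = 7.42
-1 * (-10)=10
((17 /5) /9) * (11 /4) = 187 /180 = 1.04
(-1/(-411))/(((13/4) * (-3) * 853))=-4/13672737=-0.00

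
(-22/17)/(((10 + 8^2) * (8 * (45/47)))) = -517/226440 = -0.00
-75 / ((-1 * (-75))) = -1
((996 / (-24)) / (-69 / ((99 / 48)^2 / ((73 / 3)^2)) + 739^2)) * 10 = -271161 / 350560031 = -0.00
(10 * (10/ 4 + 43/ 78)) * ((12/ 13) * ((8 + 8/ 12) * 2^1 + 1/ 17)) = 248360/ 507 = 489.86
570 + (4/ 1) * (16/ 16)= 574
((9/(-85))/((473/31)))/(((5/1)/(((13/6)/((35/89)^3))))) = -852307521/17237893750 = -0.05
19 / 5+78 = 409 / 5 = 81.80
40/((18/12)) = 80/3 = 26.67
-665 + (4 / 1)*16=-601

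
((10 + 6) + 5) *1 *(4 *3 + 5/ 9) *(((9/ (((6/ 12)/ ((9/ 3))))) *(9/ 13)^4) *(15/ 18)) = 77846265/ 28561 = 2725.61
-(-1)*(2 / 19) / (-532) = -1 / 5054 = -0.00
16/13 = 1.23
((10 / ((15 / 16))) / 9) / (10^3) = 4 / 3375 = 0.00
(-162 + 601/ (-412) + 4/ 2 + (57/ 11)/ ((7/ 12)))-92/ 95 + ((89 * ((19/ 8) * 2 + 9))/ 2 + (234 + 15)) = 707.33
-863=-863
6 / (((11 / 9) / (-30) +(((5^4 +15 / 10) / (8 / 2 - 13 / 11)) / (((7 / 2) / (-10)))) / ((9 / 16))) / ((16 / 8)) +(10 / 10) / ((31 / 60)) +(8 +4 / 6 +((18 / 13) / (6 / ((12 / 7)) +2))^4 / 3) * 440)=3818195564040 / 2068984558613969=0.00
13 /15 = 0.87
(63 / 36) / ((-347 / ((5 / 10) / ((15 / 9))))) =-21 / 13880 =-0.00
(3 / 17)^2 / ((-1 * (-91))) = 9 / 26299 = 0.00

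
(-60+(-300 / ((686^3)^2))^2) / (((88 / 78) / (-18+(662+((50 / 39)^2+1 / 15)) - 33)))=-903765537402886189027970753708322555817 / 27735589372922912655681853701042688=-32585.05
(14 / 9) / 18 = 7 / 81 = 0.09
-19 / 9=-2.11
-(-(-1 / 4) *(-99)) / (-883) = -99 / 3532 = -0.03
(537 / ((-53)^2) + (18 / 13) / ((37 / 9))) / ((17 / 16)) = 0.50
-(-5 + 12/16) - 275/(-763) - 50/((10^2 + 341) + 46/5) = 30910821/6870052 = 4.50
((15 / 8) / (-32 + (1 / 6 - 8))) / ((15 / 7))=-21 / 956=-0.02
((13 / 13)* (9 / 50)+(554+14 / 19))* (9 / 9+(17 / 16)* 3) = 35320457 / 15200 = 2323.71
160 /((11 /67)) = 10720 /11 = 974.55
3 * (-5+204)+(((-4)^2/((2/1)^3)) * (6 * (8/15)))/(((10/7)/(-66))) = 7533/25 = 301.32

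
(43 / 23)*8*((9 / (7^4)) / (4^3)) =0.00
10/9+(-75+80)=55/9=6.11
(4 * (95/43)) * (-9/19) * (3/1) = -540/43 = -12.56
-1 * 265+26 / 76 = -10057 / 38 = -264.66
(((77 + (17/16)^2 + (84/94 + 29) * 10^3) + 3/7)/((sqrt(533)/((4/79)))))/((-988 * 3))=-2524376425 * sqrt(533)/2627897196288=-0.02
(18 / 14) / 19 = 9 / 133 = 0.07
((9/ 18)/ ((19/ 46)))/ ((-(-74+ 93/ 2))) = 46/ 1045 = 0.04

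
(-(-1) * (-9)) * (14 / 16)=-63 / 8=-7.88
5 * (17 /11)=85 /11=7.73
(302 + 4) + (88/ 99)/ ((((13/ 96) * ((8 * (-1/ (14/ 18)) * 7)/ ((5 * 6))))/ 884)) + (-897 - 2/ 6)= -27082/ 9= -3009.11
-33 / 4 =-8.25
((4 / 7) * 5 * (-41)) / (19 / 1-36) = 820 / 119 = 6.89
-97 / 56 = -1.73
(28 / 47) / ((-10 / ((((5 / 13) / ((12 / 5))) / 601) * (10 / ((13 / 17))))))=-2975 / 14321229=-0.00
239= 239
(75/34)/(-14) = -75/476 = -0.16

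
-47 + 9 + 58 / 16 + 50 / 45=-2395 / 72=-33.26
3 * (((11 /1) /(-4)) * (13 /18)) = -143 /24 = -5.96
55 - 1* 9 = 46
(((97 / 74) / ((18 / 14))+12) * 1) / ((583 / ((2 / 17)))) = 8671 / 3300363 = 0.00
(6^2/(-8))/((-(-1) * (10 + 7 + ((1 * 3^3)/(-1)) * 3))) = 9/128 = 0.07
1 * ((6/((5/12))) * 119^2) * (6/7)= 873936/5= 174787.20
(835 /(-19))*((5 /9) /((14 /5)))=-20875 /2394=-8.72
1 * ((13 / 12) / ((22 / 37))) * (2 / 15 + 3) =22607 / 3960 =5.71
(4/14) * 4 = 8/7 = 1.14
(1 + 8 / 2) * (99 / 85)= 99 / 17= 5.82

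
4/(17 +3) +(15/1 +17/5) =93/5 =18.60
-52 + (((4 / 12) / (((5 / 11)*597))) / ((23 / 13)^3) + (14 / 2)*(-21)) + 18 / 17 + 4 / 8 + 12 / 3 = -716599403167 / 3704486490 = -193.44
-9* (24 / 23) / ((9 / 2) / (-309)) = 14832 / 23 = 644.87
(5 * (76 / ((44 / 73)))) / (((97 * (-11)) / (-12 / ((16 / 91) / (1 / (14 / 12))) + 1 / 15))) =2431411 / 70422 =34.53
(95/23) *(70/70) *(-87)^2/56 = 719055/1288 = 558.27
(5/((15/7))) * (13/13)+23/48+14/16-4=-5/16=-0.31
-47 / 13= -3.62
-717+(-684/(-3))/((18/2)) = -2075/3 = -691.67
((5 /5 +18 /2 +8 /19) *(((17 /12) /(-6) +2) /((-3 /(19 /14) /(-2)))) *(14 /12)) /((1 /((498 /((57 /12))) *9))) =347853 /19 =18308.05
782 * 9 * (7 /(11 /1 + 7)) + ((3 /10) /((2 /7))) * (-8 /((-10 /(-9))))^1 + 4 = 68336 /25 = 2733.44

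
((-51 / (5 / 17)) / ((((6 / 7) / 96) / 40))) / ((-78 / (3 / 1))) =388416 / 13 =29878.15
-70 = -70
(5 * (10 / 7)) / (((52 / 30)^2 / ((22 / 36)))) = 6875 / 4732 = 1.45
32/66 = 16/33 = 0.48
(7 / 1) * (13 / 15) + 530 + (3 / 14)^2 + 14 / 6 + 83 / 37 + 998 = 55792869 / 36260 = 1538.69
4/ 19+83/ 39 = 1733/ 741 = 2.34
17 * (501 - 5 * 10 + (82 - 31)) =8534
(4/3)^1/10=0.13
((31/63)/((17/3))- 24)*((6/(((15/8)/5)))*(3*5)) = -682960/119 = -5739.16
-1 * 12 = -12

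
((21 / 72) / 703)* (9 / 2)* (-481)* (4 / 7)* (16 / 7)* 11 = -1716 / 133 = -12.90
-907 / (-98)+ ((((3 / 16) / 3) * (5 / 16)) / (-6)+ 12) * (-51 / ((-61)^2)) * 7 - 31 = -2137387293 / 93352448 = -22.90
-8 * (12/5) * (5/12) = -8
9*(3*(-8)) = -216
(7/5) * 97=679/5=135.80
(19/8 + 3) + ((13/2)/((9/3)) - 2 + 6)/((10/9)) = 437/40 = 10.92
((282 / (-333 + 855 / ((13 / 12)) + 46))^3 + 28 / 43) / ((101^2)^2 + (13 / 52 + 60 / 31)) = 245804346820976 / 30884860670935125968773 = 0.00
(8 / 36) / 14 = 1 / 63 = 0.02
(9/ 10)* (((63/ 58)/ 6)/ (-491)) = -189/ 569560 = -0.00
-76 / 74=-38 / 37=-1.03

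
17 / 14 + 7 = 115 / 14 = 8.21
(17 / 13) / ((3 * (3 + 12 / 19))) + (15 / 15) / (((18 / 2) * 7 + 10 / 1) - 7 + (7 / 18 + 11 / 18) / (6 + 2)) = 8365 / 61893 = 0.14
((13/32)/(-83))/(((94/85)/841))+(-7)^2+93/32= 12029817/249664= 48.18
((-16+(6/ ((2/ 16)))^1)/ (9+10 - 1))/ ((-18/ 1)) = -0.10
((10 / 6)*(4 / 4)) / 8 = 5 / 24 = 0.21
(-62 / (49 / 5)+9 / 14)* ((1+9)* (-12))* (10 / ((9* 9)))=111400 / 1323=84.20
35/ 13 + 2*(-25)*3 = -1915/ 13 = -147.31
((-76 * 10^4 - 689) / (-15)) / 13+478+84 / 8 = 4389.47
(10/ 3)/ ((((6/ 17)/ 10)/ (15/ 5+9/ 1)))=1133.33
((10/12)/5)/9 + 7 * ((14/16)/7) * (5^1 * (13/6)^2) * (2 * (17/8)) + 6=322465/3456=93.31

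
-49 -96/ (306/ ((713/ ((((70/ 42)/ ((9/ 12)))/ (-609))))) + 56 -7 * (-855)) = -128573791465/ 2623104217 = -49.02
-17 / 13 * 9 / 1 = -153 / 13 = -11.77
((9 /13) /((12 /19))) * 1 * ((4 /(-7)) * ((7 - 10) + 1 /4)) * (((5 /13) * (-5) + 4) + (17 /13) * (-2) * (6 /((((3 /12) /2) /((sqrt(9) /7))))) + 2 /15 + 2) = -14147837 /165620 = -85.42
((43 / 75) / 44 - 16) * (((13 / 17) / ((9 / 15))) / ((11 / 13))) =-8915933 / 370260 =-24.08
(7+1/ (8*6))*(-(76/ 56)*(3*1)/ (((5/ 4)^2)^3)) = -819584/ 109375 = -7.49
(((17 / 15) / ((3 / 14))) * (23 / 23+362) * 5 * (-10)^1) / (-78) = 143990 / 117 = 1230.68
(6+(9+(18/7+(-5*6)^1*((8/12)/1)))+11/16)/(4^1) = -195/448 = -0.44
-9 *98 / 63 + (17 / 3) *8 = 94 / 3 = 31.33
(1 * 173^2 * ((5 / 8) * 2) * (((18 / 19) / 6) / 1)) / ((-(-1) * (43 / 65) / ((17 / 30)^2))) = 2867.28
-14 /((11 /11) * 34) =-7 /17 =-0.41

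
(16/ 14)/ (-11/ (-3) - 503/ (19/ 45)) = -57/ 59234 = -0.00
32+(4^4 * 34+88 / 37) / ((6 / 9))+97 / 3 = 1456753 / 111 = 13123.90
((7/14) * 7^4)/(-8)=-2401/16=-150.06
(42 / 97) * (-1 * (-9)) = 378 / 97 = 3.90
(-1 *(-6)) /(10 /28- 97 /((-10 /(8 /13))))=1820 /1919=0.95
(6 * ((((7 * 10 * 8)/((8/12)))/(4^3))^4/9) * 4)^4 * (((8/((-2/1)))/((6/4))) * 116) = -26050766692623923044281005859375/2147483648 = -12130833553440833019223.53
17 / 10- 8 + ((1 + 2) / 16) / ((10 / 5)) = -993 / 160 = -6.21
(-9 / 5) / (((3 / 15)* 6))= -3 / 2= -1.50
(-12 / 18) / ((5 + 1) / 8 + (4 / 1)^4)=-8 / 3081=-0.00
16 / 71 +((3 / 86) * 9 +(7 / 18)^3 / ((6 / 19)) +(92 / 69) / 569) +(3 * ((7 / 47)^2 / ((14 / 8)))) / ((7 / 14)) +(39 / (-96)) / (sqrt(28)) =107951663082913 / 134277594416496 - 13 * sqrt(7) / 448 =0.73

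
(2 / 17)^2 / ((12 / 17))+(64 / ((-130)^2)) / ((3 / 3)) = 5041 / 215475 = 0.02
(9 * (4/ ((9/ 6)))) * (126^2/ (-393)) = -127008/ 131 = -969.53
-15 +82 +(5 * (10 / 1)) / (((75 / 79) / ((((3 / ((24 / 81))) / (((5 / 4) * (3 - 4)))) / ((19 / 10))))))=-2993 / 19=-157.53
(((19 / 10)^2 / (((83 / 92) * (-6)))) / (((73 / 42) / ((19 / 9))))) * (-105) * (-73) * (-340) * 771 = 135091105268 / 83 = 1627603677.93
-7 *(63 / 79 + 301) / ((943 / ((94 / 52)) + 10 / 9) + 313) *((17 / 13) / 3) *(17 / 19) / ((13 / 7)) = -3661949634 / 6898450403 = -0.53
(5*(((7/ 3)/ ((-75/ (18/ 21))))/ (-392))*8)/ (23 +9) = 1/ 11760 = 0.00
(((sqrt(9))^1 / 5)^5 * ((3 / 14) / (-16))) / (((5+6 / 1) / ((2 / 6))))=-243 / 7700000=-0.00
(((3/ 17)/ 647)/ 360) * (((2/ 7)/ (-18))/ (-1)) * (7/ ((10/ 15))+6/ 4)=1/ 6929370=0.00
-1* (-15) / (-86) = -15 / 86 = -0.17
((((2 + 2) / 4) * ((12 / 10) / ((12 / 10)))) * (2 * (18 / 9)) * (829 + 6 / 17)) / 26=28198 / 221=127.59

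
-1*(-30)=30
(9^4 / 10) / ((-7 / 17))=-111537 / 70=-1593.39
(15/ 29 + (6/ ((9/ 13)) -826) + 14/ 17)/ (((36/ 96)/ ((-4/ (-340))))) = -9654824/ 377145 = -25.60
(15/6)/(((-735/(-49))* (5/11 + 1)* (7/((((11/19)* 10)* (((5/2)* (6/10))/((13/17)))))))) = 10285/55328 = 0.19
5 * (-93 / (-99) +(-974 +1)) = -160390 / 33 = -4860.30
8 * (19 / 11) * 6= 912 / 11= 82.91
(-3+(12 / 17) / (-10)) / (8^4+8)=-29 / 38760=-0.00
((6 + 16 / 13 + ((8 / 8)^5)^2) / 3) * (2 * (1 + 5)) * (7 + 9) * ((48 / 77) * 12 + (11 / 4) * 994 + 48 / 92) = 1444139.04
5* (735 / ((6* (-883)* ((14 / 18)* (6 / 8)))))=-1050 / 883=-1.19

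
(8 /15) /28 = 2 /105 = 0.02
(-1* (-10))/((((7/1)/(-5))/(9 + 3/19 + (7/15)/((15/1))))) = -78566/1197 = -65.64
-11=-11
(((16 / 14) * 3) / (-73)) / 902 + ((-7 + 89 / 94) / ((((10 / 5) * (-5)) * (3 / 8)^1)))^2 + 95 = 11180214630859 / 114544878525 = 97.61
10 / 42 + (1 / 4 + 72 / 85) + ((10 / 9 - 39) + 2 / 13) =-10135913 / 278460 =-36.40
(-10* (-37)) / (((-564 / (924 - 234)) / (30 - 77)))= 21275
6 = 6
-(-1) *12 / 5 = 12 / 5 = 2.40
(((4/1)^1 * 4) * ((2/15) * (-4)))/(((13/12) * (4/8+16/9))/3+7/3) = -27648/10225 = -2.70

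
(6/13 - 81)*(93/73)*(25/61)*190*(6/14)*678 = -940749916500/405223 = -2321561.01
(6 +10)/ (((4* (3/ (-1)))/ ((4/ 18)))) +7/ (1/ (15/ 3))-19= 424/ 27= 15.70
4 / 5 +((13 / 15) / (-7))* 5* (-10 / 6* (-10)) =-2998 / 315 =-9.52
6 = 6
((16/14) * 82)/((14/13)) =4264/49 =87.02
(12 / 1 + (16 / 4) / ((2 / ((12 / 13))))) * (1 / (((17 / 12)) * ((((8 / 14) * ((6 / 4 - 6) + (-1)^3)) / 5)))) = -37800 / 2431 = -15.55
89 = 89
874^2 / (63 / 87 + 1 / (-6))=132914424 / 97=1370251.79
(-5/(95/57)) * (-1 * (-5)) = -15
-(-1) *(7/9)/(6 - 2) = 0.19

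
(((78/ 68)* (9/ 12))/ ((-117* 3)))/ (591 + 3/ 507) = -169/ 40751040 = -0.00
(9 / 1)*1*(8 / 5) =72 / 5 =14.40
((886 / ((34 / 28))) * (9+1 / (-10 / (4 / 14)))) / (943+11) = 6.86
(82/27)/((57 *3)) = 82/4617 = 0.02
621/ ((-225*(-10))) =0.28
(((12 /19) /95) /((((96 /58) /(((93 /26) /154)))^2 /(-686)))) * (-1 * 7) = 118805547 /18898147840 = 0.01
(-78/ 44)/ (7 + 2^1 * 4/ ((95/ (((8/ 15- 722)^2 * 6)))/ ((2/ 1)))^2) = -1979859375/ 38624490971444508746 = -0.00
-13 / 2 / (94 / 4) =-13 / 47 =-0.28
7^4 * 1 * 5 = 12005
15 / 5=3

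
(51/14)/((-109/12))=-306/763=-0.40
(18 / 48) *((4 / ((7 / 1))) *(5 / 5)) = 3 / 14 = 0.21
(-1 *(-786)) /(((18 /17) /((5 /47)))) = 11135 /141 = 78.97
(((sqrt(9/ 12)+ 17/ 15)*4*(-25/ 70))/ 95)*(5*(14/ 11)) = -68/ 627 - 10*sqrt(3)/ 209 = -0.19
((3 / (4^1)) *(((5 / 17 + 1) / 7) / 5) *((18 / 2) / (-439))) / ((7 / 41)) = -12177 / 3656870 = -0.00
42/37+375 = 13917/37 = 376.14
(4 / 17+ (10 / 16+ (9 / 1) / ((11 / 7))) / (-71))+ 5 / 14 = 373963 / 743512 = 0.50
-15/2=-7.50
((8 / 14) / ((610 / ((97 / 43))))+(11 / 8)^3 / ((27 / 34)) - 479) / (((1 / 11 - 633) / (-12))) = -3320611667747 / 368148332160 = -9.02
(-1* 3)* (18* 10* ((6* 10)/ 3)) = -10800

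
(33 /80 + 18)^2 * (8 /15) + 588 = 3075243 /4000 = 768.81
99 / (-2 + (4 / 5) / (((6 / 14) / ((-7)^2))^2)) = 4455 / 470506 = 0.01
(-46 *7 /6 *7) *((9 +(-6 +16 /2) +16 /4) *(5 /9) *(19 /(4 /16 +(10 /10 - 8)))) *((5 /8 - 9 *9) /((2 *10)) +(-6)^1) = -171625195 /1944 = -88284.57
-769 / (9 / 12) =-3076 / 3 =-1025.33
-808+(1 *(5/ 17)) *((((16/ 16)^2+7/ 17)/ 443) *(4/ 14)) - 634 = -1292304298/ 896189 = -1442.00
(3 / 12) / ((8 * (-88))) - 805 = -2266881 / 2816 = -805.00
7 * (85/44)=595/44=13.52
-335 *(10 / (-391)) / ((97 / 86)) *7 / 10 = 201670 / 37927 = 5.32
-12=-12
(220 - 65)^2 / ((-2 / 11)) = -264275 / 2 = -132137.50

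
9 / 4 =2.25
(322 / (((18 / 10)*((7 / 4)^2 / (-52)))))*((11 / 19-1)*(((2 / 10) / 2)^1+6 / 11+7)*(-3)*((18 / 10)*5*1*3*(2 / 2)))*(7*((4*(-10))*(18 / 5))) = 166856122368 / 209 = 798354652.48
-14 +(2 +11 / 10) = -10.90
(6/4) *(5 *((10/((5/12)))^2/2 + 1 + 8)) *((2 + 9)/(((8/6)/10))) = 735075/4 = 183768.75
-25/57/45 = -0.01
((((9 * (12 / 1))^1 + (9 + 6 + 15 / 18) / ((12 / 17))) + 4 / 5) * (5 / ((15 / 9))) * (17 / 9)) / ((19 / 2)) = 803131 / 10260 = 78.28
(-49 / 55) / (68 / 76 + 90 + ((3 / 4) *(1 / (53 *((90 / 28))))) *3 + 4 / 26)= -1282918 / 131129889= -0.01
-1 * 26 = -26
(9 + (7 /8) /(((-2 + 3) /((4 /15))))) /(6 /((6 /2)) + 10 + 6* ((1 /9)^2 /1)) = 2493 /3260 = 0.76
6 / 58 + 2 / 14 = 50 / 203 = 0.25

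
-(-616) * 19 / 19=616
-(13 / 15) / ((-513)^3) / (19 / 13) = 169 / 38476623645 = 0.00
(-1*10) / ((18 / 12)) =-20 / 3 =-6.67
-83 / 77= -1.08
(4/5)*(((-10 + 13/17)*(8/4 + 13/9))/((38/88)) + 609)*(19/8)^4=2134815737/156672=13626.02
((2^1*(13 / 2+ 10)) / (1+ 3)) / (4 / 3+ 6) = 9 / 8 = 1.12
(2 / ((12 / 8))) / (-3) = -4 / 9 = -0.44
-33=-33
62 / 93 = 2 / 3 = 0.67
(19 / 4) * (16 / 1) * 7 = 532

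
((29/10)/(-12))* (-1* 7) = 203/120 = 1.69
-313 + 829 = 516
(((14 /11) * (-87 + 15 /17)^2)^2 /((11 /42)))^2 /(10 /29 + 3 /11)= 41470315095337244990537672819736576 /221320184191206727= 187377013293597747.79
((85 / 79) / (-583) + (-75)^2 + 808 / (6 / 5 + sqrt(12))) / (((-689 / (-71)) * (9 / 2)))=717100 * sqrt(3) / 204633 + 36187517140 / 285599457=132.78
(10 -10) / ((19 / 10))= 0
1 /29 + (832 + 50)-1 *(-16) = 898.03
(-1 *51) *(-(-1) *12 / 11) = -612 / 11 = -55.64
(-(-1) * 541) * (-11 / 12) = -5951 / 12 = -495.92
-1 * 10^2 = -100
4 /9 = 0.44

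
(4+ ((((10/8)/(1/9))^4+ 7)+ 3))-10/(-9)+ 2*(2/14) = 258587695/16128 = 16033.46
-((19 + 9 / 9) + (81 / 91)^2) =-172181 / 8281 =-20.79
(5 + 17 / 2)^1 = 27 / 2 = 13.50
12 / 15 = 4 / 5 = 0.80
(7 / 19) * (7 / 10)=49 / 190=0.26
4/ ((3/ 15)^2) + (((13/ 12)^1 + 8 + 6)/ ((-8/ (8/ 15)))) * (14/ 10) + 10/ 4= 90983/ 900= 101.09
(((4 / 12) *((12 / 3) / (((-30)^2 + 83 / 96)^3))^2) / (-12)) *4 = -1391569403904 / 418393066035180297523152104569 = -0.00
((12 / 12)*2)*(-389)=-778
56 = 56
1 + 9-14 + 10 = 6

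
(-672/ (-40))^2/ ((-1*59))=-7056/ 1475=-4.78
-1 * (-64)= 64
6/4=1.50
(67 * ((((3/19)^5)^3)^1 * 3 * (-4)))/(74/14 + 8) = -26918549532/470614937926118747269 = -0.00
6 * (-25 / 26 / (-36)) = 25 / 156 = 0.16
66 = 66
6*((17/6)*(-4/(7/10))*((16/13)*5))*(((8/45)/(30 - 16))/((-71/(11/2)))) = 239360/407043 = 0.59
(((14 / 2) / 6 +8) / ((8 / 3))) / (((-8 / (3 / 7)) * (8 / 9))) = -1485 / 7168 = -0.21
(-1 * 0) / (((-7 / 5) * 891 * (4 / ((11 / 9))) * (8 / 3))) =0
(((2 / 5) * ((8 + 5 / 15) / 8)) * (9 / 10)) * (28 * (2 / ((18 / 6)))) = 7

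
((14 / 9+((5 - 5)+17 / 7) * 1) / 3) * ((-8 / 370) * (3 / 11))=-1004 / 128205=-0.01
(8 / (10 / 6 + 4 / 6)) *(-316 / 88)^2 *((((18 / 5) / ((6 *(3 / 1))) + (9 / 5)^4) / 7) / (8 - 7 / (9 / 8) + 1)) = 2253275604 / 92640625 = 24.32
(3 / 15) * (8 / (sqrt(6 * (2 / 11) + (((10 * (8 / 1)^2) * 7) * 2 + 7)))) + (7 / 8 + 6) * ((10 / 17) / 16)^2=1375 / 147968 + 8 * sqrt(120571) / 164415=0.03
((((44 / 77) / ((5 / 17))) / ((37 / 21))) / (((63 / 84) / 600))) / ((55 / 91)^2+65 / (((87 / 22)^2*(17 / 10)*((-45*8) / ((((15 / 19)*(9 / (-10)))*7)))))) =88107463551744 / 39858108697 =2210.53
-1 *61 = -61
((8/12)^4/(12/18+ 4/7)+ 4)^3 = 71.97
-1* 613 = -613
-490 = -490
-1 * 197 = -197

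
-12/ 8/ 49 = -3/ 98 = -0.03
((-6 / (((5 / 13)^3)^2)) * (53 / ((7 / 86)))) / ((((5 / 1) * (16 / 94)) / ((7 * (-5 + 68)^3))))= -387833393285680797 / 156250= -2482133717028.36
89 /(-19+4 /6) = -267 /55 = -4.85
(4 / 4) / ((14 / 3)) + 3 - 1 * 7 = -53 / 14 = -3.79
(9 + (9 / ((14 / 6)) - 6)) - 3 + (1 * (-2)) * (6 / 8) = 33 / 14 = 2.36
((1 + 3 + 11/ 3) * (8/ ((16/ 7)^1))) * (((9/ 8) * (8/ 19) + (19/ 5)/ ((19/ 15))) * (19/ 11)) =161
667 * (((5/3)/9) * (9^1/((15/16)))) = 10672/9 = 1185.78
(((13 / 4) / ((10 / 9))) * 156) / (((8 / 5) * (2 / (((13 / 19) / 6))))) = 19773 / 1216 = 16.26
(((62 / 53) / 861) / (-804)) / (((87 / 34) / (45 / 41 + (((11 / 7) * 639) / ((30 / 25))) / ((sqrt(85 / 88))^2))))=-43731979 / 76340495259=-0.00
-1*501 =-501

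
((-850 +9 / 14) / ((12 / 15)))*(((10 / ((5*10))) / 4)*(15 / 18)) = -59455 / 1344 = -44.24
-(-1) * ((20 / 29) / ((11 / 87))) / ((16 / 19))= 6.48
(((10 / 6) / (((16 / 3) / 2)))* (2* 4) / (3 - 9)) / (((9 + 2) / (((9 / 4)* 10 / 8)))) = -75 / 352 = -0.21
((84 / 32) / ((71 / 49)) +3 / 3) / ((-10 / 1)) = -1597 / 5680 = -0.28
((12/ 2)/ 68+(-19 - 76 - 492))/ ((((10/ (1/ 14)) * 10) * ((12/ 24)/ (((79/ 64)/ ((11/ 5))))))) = -315289/ 670208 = -0.47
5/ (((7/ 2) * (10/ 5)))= 5/ 7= 0.71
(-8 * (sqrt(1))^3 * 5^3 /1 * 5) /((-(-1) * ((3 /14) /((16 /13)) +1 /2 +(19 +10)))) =-1120000 /6647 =-168.50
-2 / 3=-0.67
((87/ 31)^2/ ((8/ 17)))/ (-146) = -128673/ 1122448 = -0.11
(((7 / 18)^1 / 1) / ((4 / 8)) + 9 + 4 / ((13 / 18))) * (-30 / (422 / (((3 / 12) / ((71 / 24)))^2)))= -107520 / 13827463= -0.01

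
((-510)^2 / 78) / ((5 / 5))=3334.62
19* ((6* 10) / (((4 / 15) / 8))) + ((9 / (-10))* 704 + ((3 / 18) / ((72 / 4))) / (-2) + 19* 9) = 36436387 / 1080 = 33737.40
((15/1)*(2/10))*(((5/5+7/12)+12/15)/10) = 143/200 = 0.72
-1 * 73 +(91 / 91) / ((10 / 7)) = -723 / 10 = -72.30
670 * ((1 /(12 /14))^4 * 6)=804335 /108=7447.55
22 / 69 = 0.32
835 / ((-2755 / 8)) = -1336 / 551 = -2.42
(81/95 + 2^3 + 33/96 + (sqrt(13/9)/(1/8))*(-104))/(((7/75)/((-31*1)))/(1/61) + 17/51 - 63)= -4333335/29615072 + 644800*sqrt(13)/146127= 15.76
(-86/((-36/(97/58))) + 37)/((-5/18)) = -42799/290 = -147.58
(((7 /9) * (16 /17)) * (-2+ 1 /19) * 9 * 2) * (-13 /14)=7696 /323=23.83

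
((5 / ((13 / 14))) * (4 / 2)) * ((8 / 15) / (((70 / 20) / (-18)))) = -384 / 13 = -29.54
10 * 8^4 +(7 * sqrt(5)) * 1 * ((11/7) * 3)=33 * sqrt(5) +40960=41033.79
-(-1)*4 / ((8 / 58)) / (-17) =-29 / 17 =-1.71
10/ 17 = 0.59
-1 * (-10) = 10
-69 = -69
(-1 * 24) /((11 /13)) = -312 /11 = -28.36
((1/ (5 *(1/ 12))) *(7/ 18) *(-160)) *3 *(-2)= 896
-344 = -344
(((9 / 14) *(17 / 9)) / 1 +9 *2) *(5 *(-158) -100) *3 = -359115 / 7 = -51302.14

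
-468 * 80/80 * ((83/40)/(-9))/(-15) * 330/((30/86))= -510367/75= -6804.89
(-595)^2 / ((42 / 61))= 3085075 / 6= 514179.17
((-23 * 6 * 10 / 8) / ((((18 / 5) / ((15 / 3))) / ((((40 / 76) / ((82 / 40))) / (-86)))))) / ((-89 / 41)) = -71875 / 218139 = -0.33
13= 13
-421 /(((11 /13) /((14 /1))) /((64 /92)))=-1225952 /253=-4845.66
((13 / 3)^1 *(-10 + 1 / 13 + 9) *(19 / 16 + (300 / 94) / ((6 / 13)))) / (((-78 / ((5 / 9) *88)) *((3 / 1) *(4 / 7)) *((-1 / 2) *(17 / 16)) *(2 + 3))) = -417032 / 93483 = -4.46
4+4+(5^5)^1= 3133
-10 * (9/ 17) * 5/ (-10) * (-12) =-540/ 17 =-31.76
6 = 6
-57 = -57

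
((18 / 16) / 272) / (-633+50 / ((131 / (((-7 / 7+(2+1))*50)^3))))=1179 / 108619559552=0.00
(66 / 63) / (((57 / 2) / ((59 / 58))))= 0.04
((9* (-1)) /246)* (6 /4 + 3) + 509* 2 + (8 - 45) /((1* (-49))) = 8185393 /8036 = 1018.59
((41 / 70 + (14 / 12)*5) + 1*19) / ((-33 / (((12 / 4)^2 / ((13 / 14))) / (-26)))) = 2669 / 9295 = 0.29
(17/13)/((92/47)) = 799/1196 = 0.67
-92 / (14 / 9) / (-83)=414 / 581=0.71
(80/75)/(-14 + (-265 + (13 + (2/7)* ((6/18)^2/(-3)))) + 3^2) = -1008/242875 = -0.00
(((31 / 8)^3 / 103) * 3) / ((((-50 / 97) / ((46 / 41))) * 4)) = -199391163 / 216217600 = -0.92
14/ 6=7/ 3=2.33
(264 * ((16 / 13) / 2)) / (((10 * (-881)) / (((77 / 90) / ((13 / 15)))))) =-0.02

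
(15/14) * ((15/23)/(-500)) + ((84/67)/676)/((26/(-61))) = -0.01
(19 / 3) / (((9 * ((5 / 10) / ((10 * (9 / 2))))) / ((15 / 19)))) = 50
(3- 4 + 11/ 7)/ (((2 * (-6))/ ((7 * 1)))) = -1/ 3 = -0.33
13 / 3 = 4.33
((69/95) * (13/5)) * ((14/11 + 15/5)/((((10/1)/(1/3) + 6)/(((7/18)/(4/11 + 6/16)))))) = 7567/64125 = 0.12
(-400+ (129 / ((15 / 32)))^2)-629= 1867651 / 25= 74706.04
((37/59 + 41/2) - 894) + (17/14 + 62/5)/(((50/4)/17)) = -88212407/103250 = -854.36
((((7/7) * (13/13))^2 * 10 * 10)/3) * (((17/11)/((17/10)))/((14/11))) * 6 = 1000/7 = 142.86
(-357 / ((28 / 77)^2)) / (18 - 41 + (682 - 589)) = -6171 / 160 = -38.57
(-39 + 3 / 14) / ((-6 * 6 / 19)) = 3439 / 168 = 20.47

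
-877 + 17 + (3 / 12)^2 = -13759 / 16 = -859.94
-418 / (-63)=418 / 63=6.63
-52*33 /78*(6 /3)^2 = -88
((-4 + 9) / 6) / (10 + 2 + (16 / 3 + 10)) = 5 / 164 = 0.03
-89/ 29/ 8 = -89/ 232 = -0.38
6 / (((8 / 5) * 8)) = 0.47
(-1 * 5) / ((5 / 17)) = -17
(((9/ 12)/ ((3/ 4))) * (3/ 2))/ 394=3/ 788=0.00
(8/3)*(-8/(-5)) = 64/15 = 4.27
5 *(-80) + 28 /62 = -12386 /31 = -399.55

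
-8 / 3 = -2.67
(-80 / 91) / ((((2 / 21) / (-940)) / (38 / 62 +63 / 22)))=133724400 / 4433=30165.67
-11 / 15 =-0.73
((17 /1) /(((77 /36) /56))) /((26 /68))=166464 /143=1164.08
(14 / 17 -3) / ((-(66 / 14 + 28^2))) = 259 / 93857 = 0.00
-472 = -472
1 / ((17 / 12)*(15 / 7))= 28 / 85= 0.33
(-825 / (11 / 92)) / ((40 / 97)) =-16732.50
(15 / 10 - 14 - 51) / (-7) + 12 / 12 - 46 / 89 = 9.55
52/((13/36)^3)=186624/169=1104.28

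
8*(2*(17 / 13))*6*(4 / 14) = 3264 / 91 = 35.87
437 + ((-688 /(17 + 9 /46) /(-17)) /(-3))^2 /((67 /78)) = 15908886730637 /36345183609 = 437.72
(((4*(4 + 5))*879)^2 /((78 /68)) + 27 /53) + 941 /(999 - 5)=597864365200699 /684866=872965463.61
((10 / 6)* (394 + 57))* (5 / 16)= 11275 / 48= 234.90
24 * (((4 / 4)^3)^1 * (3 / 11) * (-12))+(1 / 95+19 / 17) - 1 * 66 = -2547808 / 17765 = -143.42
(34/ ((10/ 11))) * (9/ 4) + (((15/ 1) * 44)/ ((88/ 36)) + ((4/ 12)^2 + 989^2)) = 978475.26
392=392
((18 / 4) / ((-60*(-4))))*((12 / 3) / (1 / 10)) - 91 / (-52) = 5 / 2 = 2.50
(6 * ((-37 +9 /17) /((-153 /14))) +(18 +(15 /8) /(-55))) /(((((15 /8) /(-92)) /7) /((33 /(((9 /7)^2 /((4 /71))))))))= -365848525168 /24930585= -14674.69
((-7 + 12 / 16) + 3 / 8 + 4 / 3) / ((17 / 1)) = -109 / 408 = -0.27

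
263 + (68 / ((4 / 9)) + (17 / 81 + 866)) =103859 / 81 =1282.21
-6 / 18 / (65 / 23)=-23 / 195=-0.12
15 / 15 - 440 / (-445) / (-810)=36001 / 36045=1.00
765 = 765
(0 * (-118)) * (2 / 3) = 0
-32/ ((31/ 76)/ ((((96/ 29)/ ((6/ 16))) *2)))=-1245184/ 899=-1385.08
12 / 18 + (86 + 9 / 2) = 547 / 6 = 91.17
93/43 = 2.16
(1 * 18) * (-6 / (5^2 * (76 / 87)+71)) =-1.16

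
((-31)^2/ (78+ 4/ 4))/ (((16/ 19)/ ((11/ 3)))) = 200849/ 3792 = 52.97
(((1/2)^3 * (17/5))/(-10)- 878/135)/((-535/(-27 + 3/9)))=-70699/216675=-0.33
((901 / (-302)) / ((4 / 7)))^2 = 27.26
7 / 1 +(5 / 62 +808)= 50535 / 62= 815.08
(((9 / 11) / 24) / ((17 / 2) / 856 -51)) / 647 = -642 / 621278515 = -0.00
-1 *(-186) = 186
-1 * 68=-68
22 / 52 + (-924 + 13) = -23675 / 26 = -910.58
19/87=0.22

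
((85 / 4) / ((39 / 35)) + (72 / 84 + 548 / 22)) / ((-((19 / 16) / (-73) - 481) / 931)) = 2988036292 / 34431969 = 86.78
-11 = -11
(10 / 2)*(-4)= -20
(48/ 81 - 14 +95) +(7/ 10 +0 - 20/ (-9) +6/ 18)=22909/ 270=84.85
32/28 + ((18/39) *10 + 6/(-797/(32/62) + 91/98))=30169876/5242965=5.75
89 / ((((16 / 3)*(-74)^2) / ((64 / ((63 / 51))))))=1513 / 9583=0.16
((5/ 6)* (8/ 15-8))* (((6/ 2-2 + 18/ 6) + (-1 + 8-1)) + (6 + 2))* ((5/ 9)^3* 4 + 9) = -790832/ 729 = -1084.82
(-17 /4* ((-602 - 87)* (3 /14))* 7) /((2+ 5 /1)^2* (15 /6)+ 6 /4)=35139 /992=35.42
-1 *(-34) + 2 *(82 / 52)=483 / 13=37.15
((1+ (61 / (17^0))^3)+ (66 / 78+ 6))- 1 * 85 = 2949750 / 13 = 226903.85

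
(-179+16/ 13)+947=769.23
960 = 960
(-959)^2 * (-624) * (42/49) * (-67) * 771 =25409972506464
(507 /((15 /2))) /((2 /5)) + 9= 178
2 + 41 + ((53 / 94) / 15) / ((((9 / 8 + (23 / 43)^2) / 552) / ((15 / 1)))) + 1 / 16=263.62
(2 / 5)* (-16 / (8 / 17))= -13.60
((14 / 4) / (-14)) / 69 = -0.00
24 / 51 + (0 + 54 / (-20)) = -379 / 170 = -2.23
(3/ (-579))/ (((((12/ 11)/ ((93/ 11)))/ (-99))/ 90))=138105/ 386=357.78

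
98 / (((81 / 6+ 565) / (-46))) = -9016 / 1157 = -7.79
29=29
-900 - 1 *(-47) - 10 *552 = -6373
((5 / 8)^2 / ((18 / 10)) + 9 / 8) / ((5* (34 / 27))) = 2319 / 10880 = 0.21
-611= -611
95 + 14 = 109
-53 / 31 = -1.71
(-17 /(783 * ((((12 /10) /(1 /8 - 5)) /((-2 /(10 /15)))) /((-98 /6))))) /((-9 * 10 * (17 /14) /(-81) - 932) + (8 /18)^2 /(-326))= -185338335 /39909444112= -0.00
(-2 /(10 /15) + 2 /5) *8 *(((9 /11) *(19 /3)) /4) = -26.95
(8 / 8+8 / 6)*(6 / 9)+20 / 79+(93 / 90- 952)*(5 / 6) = -749549 / 948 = -790.66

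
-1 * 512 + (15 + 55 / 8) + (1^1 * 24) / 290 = -568449 / 1160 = -490.04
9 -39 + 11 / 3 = -79 / 3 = -26.33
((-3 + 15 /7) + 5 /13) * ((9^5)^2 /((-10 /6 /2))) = 899590375458 /455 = 1977121704.30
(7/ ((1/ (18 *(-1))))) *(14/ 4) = -441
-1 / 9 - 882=-7939 / 9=-882.11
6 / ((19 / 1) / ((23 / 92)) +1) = 6 / 77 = 0.08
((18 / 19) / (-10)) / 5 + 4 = 1891 / 475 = 3.98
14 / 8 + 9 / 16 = 37 / 16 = 2.31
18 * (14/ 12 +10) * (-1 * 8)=-1608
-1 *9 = -9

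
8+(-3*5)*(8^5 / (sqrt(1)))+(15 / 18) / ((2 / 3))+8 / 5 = -9830183 / 20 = -491509.15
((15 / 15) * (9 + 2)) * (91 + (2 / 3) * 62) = 1455.67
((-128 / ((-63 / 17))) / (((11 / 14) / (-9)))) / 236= -1088 / 649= -1.68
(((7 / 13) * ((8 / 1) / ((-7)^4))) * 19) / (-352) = -19 / 196196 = -0.00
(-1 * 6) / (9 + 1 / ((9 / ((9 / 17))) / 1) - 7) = -102 / 35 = -2.91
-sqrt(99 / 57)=-sqrt(627) / 19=-1.32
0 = 0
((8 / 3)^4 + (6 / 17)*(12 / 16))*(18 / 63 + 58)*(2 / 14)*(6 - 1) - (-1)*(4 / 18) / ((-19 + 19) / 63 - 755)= 43140694 / 20385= 2116.30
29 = 29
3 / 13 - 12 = -153 / 13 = -11.77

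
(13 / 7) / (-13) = -1 / 7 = -0.14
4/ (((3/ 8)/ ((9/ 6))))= 16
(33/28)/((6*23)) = 11/1288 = 0.01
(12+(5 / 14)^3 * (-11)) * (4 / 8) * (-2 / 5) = -2.30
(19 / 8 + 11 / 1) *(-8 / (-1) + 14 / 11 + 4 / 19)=106037 / 836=126.84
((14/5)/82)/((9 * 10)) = 7/18450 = 0.00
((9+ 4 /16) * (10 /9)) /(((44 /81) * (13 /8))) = 1665 /143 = 11.64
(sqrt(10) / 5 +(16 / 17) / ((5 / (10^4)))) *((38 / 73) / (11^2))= 38 *sqrt(10) / 44165 +1216000 / 150161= 8.10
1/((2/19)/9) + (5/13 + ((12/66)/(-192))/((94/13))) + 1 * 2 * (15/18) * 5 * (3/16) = 112844387/1290432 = 87.45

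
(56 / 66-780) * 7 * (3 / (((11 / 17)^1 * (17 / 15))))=-2699760 / 121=-22312.07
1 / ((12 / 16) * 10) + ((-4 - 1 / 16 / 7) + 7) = 5249 / 1680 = 3.12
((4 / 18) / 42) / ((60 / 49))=7 / 1620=0.00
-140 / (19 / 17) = -2380 / 19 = -125.26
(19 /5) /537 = 0.01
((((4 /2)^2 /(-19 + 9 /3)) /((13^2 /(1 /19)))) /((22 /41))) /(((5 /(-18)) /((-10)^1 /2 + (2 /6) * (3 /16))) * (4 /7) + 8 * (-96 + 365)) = -204057 /3026490905152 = -0.00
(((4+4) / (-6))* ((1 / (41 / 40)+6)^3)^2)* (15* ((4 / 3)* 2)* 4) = -350248410269655040 / 14250312723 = -24578296.43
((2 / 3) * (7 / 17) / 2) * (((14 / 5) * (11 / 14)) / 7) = 11 / 255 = 0.04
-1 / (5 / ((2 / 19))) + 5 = 473 / 95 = 4.98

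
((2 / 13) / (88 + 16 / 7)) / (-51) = -7 / 209508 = -0.00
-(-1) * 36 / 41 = 36 / 41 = 0.88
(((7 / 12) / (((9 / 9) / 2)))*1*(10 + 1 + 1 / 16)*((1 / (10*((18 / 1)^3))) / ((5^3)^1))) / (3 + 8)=413 / 2566080000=0.00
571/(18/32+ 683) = 9136/10937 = 0.84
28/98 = 2/7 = 0.29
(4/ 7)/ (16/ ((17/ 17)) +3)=4/ 133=0.03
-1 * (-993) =993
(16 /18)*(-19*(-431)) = 65512 /9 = 7279.11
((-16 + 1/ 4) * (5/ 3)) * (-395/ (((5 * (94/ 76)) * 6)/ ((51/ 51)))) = 52535/ 188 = 279.44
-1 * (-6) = 6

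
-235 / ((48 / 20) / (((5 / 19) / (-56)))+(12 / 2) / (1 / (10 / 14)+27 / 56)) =3096125 / 6686736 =0.46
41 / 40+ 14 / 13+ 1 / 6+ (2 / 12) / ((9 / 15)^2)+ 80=1161551 / 14040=82.73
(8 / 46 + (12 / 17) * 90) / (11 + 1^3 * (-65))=-12454 / 10557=-1.18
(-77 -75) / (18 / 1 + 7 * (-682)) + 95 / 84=116147 / 99876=1.16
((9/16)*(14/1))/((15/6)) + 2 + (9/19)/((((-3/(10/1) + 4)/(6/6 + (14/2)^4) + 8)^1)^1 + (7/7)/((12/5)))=150014789/28814260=5.21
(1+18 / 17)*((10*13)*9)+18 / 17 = 40968 / 17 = 2409.88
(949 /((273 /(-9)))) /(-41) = 219 /287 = 0.76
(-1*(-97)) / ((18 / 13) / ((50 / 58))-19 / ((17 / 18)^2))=-9110725 / 1849842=-4.93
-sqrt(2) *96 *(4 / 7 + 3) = -2400 *sqrt(2) / 7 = -484.87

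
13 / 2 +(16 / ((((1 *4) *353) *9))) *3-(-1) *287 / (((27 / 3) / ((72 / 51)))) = 1855151 / 36006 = 51.52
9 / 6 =3 / 2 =1.50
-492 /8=-123 /2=-61.50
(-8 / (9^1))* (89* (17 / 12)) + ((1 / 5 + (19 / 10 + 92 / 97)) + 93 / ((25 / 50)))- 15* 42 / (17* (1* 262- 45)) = 1060053293 / 13802130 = 76.80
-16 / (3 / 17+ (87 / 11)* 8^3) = -2992 / 757281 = -0.00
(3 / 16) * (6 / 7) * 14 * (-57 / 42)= -171 / 56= -3.05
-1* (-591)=591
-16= -16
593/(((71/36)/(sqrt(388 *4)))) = 85392 *sqrt(97)/71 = 11845.26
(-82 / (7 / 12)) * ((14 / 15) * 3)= -1968 / 5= -393.60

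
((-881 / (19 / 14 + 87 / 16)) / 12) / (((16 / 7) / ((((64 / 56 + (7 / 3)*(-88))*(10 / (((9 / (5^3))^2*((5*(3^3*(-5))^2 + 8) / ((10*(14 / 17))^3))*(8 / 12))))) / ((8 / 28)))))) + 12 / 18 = 708627020406062854 / 11828109094281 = 59910.42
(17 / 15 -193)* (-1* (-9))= -8634 / 5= -1726.80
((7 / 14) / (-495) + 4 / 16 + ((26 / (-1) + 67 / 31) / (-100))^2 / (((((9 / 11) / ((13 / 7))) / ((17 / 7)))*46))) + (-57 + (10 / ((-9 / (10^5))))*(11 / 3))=-407464.15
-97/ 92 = -1.05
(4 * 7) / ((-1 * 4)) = -7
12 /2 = 6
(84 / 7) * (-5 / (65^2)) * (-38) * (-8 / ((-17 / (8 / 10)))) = 14592 / 71825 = 0.20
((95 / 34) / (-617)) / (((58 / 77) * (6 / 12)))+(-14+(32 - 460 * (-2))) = 570636241 / 608362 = 937.99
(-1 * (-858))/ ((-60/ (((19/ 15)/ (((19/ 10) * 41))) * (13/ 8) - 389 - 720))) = 15604589/ 984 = 15858.32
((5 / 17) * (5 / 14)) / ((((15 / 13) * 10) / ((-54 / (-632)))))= 117 / 150416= 0.00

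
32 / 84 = 8 / 21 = 0.38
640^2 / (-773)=-409600 / 773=-529.88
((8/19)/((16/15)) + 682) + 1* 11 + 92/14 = 186191/266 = 699.97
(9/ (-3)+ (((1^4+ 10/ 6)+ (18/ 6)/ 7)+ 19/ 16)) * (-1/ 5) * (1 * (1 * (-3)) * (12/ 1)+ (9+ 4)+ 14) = 2.31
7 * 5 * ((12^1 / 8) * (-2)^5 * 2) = -3360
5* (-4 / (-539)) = 20 / 539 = 0.04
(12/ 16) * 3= 9/ 4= 2.25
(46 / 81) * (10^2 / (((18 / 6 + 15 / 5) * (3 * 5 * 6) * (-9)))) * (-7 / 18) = 805 / 177147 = 0.00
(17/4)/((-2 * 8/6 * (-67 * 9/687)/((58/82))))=112897/87904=1.28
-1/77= -0.01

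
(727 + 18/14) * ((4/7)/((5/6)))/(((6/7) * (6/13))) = 132548/105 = 1262.36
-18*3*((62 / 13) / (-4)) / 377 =837 / 4901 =0.17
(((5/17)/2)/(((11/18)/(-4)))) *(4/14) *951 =-261.54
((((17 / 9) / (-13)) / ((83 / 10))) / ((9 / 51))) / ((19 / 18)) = -0.09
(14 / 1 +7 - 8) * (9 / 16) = 117 / 16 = 7.31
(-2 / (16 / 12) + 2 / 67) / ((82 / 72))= -3546 / 2747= -1.29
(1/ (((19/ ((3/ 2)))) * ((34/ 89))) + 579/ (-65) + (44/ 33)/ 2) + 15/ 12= -854627/ 125970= -6.78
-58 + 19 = -39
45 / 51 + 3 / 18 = 107 / 102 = 1.05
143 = 143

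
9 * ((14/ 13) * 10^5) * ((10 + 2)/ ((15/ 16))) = 161280000/ 13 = 12406153.85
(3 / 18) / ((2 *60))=1 / 720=0.00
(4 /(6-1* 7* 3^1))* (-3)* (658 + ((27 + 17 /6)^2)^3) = 32894144144569 /58320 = 564028534.71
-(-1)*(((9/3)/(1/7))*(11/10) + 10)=331/10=33.10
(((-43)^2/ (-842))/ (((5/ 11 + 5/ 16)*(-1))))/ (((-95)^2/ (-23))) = -3742376/ 512935875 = -0.01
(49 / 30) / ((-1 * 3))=-49 / 90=-0.54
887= 887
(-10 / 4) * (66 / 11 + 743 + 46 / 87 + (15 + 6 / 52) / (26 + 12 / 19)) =-4292696165 / 2289144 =-1875.24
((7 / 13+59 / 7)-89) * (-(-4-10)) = -14566 / 13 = -1120.46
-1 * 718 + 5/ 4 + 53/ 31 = -715.04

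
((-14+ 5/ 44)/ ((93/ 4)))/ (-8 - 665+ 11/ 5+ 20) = 3055/ 3328842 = 0.00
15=15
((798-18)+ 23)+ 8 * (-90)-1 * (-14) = 97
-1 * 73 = -73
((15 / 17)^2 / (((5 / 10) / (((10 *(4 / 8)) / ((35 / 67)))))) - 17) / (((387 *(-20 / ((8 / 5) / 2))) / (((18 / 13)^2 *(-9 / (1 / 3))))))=-4122252 / 367528525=-0.01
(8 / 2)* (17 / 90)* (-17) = -578 / 45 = -12.84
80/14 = 40/7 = 5.71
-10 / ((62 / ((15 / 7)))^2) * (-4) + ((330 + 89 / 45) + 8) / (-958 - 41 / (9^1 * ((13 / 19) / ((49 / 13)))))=-104928068009 / 352058318605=-0.30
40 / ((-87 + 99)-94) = -20 / 41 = -0.49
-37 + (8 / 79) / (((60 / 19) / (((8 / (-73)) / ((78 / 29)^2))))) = -4868305801 / 131574105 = -37.00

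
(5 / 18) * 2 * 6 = 10 / 3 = 3.33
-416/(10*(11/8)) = -1664/55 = -30.25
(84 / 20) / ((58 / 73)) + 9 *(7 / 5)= 5187 / 290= 17.89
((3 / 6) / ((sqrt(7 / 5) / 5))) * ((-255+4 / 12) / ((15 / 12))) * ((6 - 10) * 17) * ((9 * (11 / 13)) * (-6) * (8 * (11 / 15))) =-603474432 * sqrt(35) / 455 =-7846599.75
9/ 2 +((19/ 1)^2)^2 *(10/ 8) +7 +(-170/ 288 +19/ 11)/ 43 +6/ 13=144252504049/ 885456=162913.24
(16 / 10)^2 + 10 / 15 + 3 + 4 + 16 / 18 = 2501 / 225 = 11.12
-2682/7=-383.14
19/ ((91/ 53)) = 1007/ 91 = 11.07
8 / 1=8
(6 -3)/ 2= 3/ 2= 1.50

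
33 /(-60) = -11 /20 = -0.55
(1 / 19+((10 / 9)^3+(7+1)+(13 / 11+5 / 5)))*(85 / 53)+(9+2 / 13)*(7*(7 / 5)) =56856129298 / 524883645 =108.32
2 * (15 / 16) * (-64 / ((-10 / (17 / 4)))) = 51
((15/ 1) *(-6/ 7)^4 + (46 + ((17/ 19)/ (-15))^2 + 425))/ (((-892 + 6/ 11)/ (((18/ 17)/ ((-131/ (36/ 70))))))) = 18500071563072/ 8281128529223375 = 0.00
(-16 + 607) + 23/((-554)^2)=181387379/306916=591.00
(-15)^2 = 225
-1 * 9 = -9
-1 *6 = -6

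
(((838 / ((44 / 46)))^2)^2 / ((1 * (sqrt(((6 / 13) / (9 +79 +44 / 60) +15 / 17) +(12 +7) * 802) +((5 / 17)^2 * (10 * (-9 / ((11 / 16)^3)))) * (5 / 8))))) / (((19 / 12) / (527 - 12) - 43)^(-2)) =3660836812839350008463841271931200 / 3370371106442472859661 +2992030087416776449225254885713 * sqrt(10897040185603) / 1103030543926627481343600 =10040503832405.99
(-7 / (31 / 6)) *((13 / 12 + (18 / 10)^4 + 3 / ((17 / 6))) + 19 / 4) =-7760179 / 329375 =-23.56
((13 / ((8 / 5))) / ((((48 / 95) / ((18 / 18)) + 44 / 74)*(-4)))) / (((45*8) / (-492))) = 1873495 / 742272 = 2.52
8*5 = 40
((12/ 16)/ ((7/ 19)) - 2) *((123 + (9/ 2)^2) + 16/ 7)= 4075/ 784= 5.20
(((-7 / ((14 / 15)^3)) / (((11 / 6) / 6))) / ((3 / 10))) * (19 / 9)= -106875 / 539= -198.28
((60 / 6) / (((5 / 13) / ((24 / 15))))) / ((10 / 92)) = 9568 / 25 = 382.72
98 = 98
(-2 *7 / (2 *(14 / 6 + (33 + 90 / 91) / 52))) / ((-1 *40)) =24843 / 424030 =0.06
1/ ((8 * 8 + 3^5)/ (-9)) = -9/ 307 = -0.03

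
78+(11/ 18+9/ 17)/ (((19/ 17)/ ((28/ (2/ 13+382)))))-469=-166050965/ 424764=-390.93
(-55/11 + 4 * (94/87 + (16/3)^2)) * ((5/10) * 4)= 59038/261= 226.20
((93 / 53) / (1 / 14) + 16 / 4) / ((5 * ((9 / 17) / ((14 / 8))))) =90083 / 4770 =18.89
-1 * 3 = -3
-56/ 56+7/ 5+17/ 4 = 93/ 20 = 4.65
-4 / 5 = -0.80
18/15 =6/5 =1.20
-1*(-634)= 634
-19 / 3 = -6.33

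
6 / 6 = 1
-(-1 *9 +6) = 3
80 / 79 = 1.01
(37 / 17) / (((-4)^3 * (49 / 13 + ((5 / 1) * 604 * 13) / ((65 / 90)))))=-481 / 768921152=-0.00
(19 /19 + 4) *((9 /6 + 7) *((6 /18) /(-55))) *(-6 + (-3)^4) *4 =-850 /11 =-77.27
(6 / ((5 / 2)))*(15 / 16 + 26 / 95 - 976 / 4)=-1107117 / 1900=-582.69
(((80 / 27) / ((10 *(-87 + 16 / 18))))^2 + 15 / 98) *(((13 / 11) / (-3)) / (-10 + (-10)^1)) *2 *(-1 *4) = -0.02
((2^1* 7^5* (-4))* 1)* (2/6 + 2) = -941192/3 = -313730.67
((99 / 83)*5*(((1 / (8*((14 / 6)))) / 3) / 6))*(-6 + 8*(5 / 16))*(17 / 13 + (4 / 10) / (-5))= -13167 / 172640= -0.08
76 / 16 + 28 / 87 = 1765 / 348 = 5.07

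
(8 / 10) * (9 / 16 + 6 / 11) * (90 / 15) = 117 / 22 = 5.32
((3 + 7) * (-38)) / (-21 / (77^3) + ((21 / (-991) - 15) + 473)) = -2456017102 / 2960009671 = -0.83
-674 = -674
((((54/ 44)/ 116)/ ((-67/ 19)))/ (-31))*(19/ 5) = 9747/ 26502520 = 0.00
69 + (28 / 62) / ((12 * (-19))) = 243839 / 3534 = 69.00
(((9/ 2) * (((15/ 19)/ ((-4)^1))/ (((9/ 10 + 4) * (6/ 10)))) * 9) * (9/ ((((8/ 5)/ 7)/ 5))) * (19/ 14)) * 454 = -517134375/ 1568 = -329805.09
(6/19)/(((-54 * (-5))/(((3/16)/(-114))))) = -1/519840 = -0.00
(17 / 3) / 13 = 17 / 39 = 0.44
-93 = -93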